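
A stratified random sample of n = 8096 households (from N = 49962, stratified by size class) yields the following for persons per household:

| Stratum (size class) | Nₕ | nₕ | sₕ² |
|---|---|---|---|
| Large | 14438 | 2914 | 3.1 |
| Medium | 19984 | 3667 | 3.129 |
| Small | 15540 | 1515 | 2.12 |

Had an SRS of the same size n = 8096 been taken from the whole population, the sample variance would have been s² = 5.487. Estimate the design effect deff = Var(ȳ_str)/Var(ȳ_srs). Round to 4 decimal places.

0.5363

Var(ȳ_str) = Σ Wₕ²(1−fₕ)sₕ²/nₕ with Wₕ = Nₕ/49962:
  Large: (14438/49962)²·(1−2914/14438)·3.1/2914 = 7.0909236 × 10^-5
  Medium: (19984/49962)²·(1−3667/19984)·3.129/3667 = 1.114648 × 10^-4
  Small: (15540/49962)²·(1−1515/15540)·2.12/1515 = 1.2217926 × 10^-4
  → Var(ȳ_str) = 3.045533 × 10^-4.
Var(ȳ_srs) = (1 − 8096/49962)·5.487/8096 = 5.6791863 × 10^-4.
deff = (3.045533 × 10^-4) / (5.6791863 × 10^-4) = 0.5363.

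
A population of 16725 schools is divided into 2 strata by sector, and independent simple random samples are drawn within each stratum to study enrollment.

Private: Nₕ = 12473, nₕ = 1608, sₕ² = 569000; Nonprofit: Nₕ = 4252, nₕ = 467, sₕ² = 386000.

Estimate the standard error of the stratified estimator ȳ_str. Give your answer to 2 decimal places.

14.80

Var(ȳ_str) = Σₕ Wₕ²(1 − fₕ)sₕ²/nₕ with Wₕ = Nₕ/N, N = 16725.
Private: Wₕ = 0.74576981; term = 0.74576981²·(1 − 0.12891846)·569000/1608 = 171.43308.
Nonprofit: Wₕ = 0.25423019; term = 0.25423019²·(1 − 0.10983067)·386000/467 = 47.555123.
Sum = 218.9882.
SE = √(218.9882) = 14.80.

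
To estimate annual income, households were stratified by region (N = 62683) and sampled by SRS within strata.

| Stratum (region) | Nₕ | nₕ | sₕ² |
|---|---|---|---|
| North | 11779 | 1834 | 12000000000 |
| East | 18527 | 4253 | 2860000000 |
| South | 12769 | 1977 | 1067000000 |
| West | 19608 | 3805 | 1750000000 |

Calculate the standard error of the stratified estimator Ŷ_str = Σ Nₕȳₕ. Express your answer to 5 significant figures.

3.4076 × 10^7

Var(Ŷ_str) = Σₕ Nₕ²(1 − fₕ)sₕ²/nₕ.
North: 11779²·(1 − 1834/11779)·12000000000/1834 = 7.6646993 × 10^14.
East: 18527²·(1 − 4253/18527)·2860000000/4253 = 1.7783672 × 10^14.
South: 12769²·(1 − 1977/12769)·1067000000/1977 = 7.4373218 × 10^13.
West: 19608²·(1 − 3805/19608)·1750000000/3805 = 1.4251357 × 10^14.
Sum = 1.1611934 × 10^15.
SE = √(1.1611934 × 10^15) = 3.4076 × 10^7.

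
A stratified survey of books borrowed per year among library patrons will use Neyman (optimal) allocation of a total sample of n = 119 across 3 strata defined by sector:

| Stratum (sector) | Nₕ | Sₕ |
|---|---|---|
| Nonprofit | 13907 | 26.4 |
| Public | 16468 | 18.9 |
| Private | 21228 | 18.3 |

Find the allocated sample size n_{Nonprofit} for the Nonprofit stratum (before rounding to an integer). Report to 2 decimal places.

40.95

Neyman allocation: nₕ = n·NₕSₕ / Σⱼ NⱼSⱼ.
Σ NⱼSⱼ = 13907·26.4 + 16468·18.9 + 21228·18.3 = 1.0668624 × 10^6.
n_{Nonprofit} = 119·13907·26.4 / (1.0668624 × 10^6) = 40.95.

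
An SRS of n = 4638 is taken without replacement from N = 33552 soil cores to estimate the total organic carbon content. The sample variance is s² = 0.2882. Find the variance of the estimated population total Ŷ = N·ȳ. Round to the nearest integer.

Var(Ŷ) = N²·Var(ȳ) = N²·(1 − n/N)·s²/n.
f = 4638/33552 = 0.13823319; Var(ȳ) = 0.86176681·0.2882/4638 = 5.3549201 × 10^-5.
Var(Ŷ) = 33552² · (5.3549201 × 10^-5) = 60282.301.

60282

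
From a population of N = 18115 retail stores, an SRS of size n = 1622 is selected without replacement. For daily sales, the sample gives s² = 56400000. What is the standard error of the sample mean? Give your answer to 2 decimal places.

Under SRS without replacement, Var(ȳ) = (1 − f)·s²/n with f = n/N = 1622/18115 = 0.08953906.
Var(ȳ) = (1 − 0.08953906)·56400000/1622 = 0.91046094·34771.887 = 31658.445.
SE(ȳ) = √(31658.445) = 177.93.

177.93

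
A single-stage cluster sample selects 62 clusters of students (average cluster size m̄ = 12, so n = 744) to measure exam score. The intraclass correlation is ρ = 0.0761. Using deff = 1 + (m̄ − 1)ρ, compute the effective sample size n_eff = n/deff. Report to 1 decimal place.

405.0

deff = 1 + (12 − 1)·0.0761 = 1 + 0.8371 = 1.8371.
n_eff = 744 / 1.8371 = 405.0.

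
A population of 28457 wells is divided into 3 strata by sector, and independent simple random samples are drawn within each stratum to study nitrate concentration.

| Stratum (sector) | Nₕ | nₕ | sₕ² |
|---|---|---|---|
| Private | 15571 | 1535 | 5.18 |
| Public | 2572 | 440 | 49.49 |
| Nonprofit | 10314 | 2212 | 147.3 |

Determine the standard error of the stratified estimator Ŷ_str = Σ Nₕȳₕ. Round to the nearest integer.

Var(Ŷ_str) = Σₕ Nₕ²(1 − fₕ)sₕ²/nₕ.
Private: 15571²·(1 − 1535/15571)·5.18/1535 = 737532.64.
Public: 2572²·(1 − 440/2572)·49.49/440 = 616769.57.
Nonprofit: 10314²·(1 − 2212/10314)·147.3/2212 = 5.5646389 × 10^6.
Sum = 6.9189411 × 10^6.
SE = √(6.9189411 × 10^6) = 2630.

2630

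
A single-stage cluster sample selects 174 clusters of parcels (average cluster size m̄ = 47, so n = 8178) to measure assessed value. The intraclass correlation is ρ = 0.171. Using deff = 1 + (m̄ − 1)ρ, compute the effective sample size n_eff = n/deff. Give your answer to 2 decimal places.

deff = 1 + (47 − 1)·0.171 = 1 + 7.866 = 8.866.
n_eff = 8178 / 8.866 = 922.40.

922.40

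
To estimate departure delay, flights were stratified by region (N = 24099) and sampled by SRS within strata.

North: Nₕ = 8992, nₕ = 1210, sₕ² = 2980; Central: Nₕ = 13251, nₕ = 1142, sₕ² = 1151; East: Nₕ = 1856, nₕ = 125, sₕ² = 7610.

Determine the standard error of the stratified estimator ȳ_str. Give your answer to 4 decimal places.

0.9550

Var(ȳ_str) = Σₕ Wₕ²(1 − fₕ)sₕ²/nₕ with Wₕ = Nₕ/N, N = 24099.
North: Wₕ = 0.37312752; term = 0.37312752²·(1 − 0.13456406)·2980/1210 = 0.29674293.
Central: Wₕ = 0.54985684; term = 0.54985684²·(1 − 0.08618217)·1151/1142 = 0.27846339.
East: Wₕ = 0.07701564; term = 0.07701564²·(1 − 0.06734914)·7610/125 = 0.33678415.
Sum = 0.91199047.
SE = √(0.91199047) = 0.9550.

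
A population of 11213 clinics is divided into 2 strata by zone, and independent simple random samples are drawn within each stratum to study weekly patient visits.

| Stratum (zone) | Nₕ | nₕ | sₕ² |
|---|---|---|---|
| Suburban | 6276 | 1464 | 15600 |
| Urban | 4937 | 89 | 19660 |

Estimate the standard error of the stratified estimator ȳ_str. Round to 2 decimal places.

Var(ȳ_str) = Σₕ Wₕ²(1 − fₕ)sₕ²/nₕ with Wₕ = Nₕ/N, N = 11213.
Suburban: Wₕ = 0.55970748; term = 0.55970748²·(1 − 0.23326960)·15600/1464 = 2.5594605.
Urban: Wₕ = 0.44029252; term = 0.44029252²·(1 − 0.01802714)·19660/89 = 42.05093.
Sum = 44.610391.
SE = √(44.610391) = 6.68.

6.68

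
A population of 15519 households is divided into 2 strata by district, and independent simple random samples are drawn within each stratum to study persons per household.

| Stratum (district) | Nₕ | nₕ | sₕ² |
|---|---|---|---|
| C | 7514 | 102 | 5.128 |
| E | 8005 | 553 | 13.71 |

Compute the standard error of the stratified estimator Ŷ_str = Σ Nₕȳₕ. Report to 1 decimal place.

Var(Ŷ_str) = Σₕ Nₕ²(1 − fₕ)sₕ²/nₕ.
C: 7514²·(1 − 102/7514)·5.128/102 = 2.7999769 × 10^6.
E: 8005²·(1 − 553/8005)·13.71/553 = 1.4789262 × 10^6.
Sum = 4.2789031 × 10^6.
SE = √(4.2789031 × 10^6) = 2068.6.

2068.6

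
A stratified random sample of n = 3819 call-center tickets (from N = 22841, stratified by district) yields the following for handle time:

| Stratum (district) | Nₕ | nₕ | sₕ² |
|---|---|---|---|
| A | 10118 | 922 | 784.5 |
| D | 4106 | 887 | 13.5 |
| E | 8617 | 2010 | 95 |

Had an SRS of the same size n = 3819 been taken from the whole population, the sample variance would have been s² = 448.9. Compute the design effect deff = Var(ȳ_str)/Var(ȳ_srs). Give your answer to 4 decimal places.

Var(ȳ_str) = Σ Wₕ²(1−fₕ)sₕ²/nₕ with Wₕ = Nₕ/22841:
  A: (10118/22841)²·(1−922/10118)·784.5/922 = 0.15174886
  D: (4106/22841)²·(1−887/4106)·13.5/887 = 3.8558474 × 10^-4
  E: (8617/22841)²·(1−2010/8617)·95/2010 = 0.0051577195
  → Var(ȳ_str) = 0.15729216.
Var(ȳ_srs) = (1 − 3819/22841)·448.9/3819 = 0.097890605.
deff = 0.15729216 / 0.097890605 = 1.6068.

1.6068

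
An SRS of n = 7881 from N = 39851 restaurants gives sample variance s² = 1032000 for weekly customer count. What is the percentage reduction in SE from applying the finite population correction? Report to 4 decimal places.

10.4322

f = n/N = 7881/39851 = 0.19776166.
SE_no-fpc = √(s²/n) = 11.443245; SE_fpc = √((1−f)s²/n) = 10.249458.
Ratio = √(1−f) = 0.89567759. Reduction = 100·(1 − 0.89567759) = 10.4322%.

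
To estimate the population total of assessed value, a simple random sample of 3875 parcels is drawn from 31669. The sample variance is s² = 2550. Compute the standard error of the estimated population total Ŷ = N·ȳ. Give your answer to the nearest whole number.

Var(Ŷ) = N²·Var(ȳ) = N²·(1 − n/N)·s²/n.
f = 3875/31669 = 0.12235941; Var(ȳ) = 0.87764059·2550/3875 = 0.57754413.
Var(Ŷ) = 31669² · 0.57754413 = 5.7923377 × 10^8.
SE(Ŷ) = √(5.7923377 × 10^8) = 24067.

24067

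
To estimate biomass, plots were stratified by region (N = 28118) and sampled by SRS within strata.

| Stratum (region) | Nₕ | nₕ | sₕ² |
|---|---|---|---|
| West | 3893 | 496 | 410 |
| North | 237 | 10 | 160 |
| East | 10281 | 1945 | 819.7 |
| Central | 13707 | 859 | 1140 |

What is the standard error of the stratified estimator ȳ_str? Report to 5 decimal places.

Var(ȳ_str) = Σₕ Wₕ²(1 − fₕ)sₕ²/nₕ with Wₕ = Nₕ/N, N = 28118.
West: Wₕ = 0.13845224; term = 0.13845224²·(1 − 0.12740817)·410/496 = 0.013826532.
North: Wₕ = 0.00842876; term = 0.00842876²·(1 − 0.04219409)·160/10 = 0.0010887429.
East: Wₕ = 0.36563767; term = 0.36563767²·(1 − 0.18918393)·819.7/1945 = 0.045683518.
Central: Wₕ = 0.48748133; term = 0.48748133²·(1 − 0.06266871)·1140/859 = 0.29561113.
Sum = 0.35620992.
SE = √(0.35620992) = 0.59683.

0.59683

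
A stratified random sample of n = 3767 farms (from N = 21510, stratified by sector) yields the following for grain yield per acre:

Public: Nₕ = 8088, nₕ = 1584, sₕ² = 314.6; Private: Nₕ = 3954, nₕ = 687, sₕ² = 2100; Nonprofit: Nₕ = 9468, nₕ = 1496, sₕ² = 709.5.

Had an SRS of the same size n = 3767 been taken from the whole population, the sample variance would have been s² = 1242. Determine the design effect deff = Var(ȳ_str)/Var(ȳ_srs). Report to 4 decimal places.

Var(ȳ_str) = Σ Wₕ²(1−fₕ)sₕ²/nₕ with Wₕ = Nₕ/21510:
  Public: (8088/21510)²·(1−1584/8088)·314.6/1584 = 0.022581064
  Private: (3954/21510)²·(1−687/3954)·2100/687 = 0.085342928
  Nonprofit: (9468/21510)²·(1−1496/9468)·709.5/1496 = 0.07736874
  → Var(ȳ_str) = 0.18529273.
Var(ȳ_srs) = (1 − 3767/21510)·1242/3767 = 0.27196475.
deff = 0.18529273 / 0.27196475 = 0.6813.

0.6813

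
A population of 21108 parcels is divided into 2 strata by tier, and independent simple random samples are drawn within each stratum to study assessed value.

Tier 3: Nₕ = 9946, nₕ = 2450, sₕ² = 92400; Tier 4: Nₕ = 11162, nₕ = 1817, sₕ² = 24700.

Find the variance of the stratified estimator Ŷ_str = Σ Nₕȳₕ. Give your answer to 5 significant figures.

Var(Ŷ_str) = Σₕ Nₕ²(1 − fₕ)sₕ²/nₕ.
Tier 3: 9946²·(1 − 2450/9946)·92400/2450 = 2.8117967 × 10^9.
Tier 4: 11162²·(1 − 1817/11162)·24700/1817 = 1.4179579 × 10^9.
Sum = 4.2297546 × 10^9.

4.2298 × 10^9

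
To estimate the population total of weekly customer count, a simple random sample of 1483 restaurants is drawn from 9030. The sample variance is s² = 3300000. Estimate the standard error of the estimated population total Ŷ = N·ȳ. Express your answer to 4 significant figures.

Var(Ŷ) = N²·Var(ȳ) = N²·(1 − n/N)·s²/n.
f = 1483/9030 = 0.16423034; Var(ȳ) = 0.83576966·3300000/1483 = 1859.7706.
Var(Ŷ) = 9030² · 1859.7706 = 1.5164737 × 10^11.
SE(Ŷ) = √(1.5164737 × 10^11) = 389400.

389400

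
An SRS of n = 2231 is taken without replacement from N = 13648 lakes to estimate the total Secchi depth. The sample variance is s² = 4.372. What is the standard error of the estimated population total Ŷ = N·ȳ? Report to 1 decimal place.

552.6

Var(Ŷ) = N²·Var(ȳ) = N²·(1 − n/N)·s²/n.
f = 2231/13648 = 0.16346717; Var(ȳ) = 0.83653283·4.372/2231 = 0.0016393194.
Var(Ŷ) = 13648² · 0.0016393194 = 305352.59.
SE(Ŷ) = √(305352.59) = 552.6.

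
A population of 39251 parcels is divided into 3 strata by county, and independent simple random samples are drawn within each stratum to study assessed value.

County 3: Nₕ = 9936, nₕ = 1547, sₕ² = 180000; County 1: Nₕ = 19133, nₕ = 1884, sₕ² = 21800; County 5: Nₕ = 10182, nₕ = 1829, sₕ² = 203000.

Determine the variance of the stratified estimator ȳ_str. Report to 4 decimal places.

14.9009

Var(ȳ_str) = Σₕ Wₕ²(1 − fₕ)sₕ²/nₕ with Wₕ = Nₕ/N, N = 39251.
County 3: Wₕ = 0.25314005; term = 0.25314005²·(1 − 0.15569646)·180000/1547 = 6.2950983.
County 1: Wₕ = 0.48745255; term = 0.48745255²·(1 − 0.09846861)·21800/1884 = 2.4786839.
County 5: Wₕ = 0.25940740; term = 0.25940740²·(1 − 0.17963072)·203000/1829 = 6.127121.
Sum = 14.900903.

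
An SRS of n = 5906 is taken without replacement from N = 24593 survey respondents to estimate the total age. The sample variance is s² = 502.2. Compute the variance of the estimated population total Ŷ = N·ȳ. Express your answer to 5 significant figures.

Var(Ŷ) = N²·Var(ȳ) = N²·(1 − n/N)·s²/n.
f = 5906/24593 = 0.24014964; Var(ȳ) = 0.75985036·502.2/5906 = 0.064611726.
Var(Ŷ) = 24593² · 0.064611726 = 3.9078183 × 10^7.

3.9078 × 10^7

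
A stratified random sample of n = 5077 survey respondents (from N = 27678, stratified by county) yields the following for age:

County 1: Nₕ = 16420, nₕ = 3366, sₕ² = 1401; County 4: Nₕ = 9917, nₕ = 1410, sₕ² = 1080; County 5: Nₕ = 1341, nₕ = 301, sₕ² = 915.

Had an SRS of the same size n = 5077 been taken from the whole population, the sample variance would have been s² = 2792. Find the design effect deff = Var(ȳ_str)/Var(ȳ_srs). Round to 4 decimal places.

0.4595

Var(ȳ_str) = Σ Wₕ²(1−fₕ)sₕ²/nₕ with Wₕ = Nₕ/27678:
  County 1: (16420/27678)²·(1−3366/16420)·1401/3366 = 0.11645855
  County 4: (9917/27678)²·(1−1410/9917)·1080/1410 = 0.084351339
  County 5: (1341/27678)²·(1−301/1341)·915/301 = 0.0055341039
  → Var(ȳ_str) = 0.20634399.
Var(ȳ_srs) = (1 − 5077/27678)·2792/5077 = 0.44905672.
deff = 0.20634399 / 0.44905672 = 0.4595.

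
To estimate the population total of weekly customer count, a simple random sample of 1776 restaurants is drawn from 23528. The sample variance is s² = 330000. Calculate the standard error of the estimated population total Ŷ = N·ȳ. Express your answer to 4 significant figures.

308400

Var(Ŷ) = N²·Var(ȳ) = N²·(1 − n/N)·s²/n.
f = 1776/23528 = 0.07548453; Var(ȳ) = 0.92451547·330000/1776 = 171.78497.
Var(Ŷ) = 23528² · 171.78497 = 9.5094453 × 10^10.
SE(Ŷ) = √(9.5094453 × 10^10) = 308400.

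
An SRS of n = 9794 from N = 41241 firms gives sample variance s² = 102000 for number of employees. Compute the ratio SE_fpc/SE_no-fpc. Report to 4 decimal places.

0.8732

f = n/N = 9794/41241 = 0.23748212.
SE_no-fpc = √(s²/n) = 3.2271566; SE_fpc = √((1−f)s²/n) = 2.8180264.
Ratio = √(1−f) = 0.87322270.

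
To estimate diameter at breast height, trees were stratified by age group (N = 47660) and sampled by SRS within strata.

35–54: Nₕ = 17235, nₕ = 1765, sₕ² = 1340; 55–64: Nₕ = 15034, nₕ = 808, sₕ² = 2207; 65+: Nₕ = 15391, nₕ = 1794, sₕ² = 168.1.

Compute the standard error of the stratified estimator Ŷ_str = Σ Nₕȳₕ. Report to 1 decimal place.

28393.9

Var(Ŷ_str) = Σₕ Nₕ²(1 − fₕ)sₕ²/nₕ.
35–54: 17235²·(1 − 1765/17235)·1340/1765 = 2.0242385 × 10^8.
55–64: 15034²·(1 − 808/15034)·2207/808 = 5.841822 × 10^8.
65+: 15391²·(1 − 1794/15391)·168.1/1794 = 1.9608989 × 10^7.
Sum = 8.0621504 × 10^8.
SE = √(8.0621504 × 10^8) = 28393.9.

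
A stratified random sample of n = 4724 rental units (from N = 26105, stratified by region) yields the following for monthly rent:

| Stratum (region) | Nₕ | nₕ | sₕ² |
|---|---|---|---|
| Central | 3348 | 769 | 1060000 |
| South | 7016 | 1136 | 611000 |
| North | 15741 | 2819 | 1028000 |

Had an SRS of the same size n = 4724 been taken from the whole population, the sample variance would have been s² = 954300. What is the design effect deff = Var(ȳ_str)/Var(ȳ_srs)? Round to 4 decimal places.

Var(ȳ_str) = Σ Wₕ²(1−fₕ)sₕ²/nₕ with Wₕ = Nₕ/26105:
  Central: (3348/26105)²·(1−769/3348)·1060000/769 = 17.465013
  South: (7016/26105)²·(1−1136/7016)·611000/1136 = 32.55985
  North: (15741/26105)²·(1−2819/15741)·1028000/2819 = 108.84606
  → Var(ȳ_str) = 158.87092.
Var(ȳ_srs) = (1 − 4724/26105)·954300/4724 = 165.45479.
deff = 158.87092 / 165.45479 = 0.9602.

0.9602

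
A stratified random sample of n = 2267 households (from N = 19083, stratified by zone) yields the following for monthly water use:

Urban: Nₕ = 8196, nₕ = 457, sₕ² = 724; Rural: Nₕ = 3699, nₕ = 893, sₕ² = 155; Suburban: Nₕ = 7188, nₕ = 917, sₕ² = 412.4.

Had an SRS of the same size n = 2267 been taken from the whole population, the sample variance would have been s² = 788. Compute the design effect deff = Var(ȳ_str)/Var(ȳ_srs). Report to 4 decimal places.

1.0988

Var(ȳ_str) = Σ Wₕ²(1−fₕ)sₕ²/nₕ with Wₕ = Nₕ/19083:
  Urban: (8196/19083)²·(1−457/8196)·724/457 = 0.27594076
  Rural: (3699/19083)²·(1−893/3699)·155/893 = 0.0049471939
  Suburban: (7188/19083)²·(1−917/7188)·412.4/917 = 0.055667394
  → Var(ȳ_str) = 0.33655535.
Var(ȳ_srs) = (1 − 2267/19083)·788/2267 = 0.30630264.
deff = 0.33655535 / 0.30630264 = 1.0988.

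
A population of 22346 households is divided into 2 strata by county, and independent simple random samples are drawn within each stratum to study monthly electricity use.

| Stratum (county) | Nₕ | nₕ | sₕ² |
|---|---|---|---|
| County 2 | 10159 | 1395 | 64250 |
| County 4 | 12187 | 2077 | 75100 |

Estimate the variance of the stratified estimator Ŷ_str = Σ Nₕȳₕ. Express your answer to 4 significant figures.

8.556 × 10^9

Var(Ŷ_str) = Σₕ Nₕ²(1 − fₕ)sₕ²/nₕ.
County 2: 10159²·(1 − 1395/10159)·64250/1395 = 4.1006458 × 10^9.
County 4: 12187²·(1 − 2077/12187)·75100/2077 = 4.4550379 × 10^9.
Sum = 8.5556837 × 10^9.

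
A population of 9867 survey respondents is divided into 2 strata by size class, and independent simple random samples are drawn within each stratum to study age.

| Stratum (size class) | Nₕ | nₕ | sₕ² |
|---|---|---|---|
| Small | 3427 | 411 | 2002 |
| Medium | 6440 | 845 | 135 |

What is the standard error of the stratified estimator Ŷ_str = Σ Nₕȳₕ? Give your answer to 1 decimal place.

7490.2

Var(Ŷ_str) = Σₕ Nₕ²(1 − fₕ)sₕ²/nₕ.
Small: 3427²·(1 − 411/3427)·2002/411 = 5.0346315 × 10^7.
Medium: 6440²·(1 − 845/6440)·135/845 = 5.7565598 × 10^6.
Sum = 5.6102875 × 10^7.
SE = √(5.6102875 × 10^7) = 7490.2.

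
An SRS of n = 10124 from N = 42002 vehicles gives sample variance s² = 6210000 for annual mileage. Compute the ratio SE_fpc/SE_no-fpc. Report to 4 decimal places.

0.8712

f = n/N = 10124/42002 = 0.24103614.
SE_no-fpc = √(s²/n) = 24.766791; SE_fpc = √((1−f)s²/n) = 21.576464.
Ratio = √(1−f) = 0.87118532.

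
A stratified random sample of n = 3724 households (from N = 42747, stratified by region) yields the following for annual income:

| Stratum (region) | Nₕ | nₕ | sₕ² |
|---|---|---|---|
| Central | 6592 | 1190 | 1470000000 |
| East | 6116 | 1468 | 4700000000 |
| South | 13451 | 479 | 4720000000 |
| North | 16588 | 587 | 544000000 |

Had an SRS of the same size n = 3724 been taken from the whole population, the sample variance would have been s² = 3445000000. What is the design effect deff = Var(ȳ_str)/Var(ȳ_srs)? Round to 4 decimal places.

Var(ȳ_str) = Σ Wₕ²(1−fₕ)sₕ²/nₕ with Wₕ = Nₕ/42747:
  Central: (6592/42747)²·(1−1190/6592)·1470000000/1190 = 24073.036
  East: (6116/42747)²·(1−1468/6116)·4700000000/1468 = 49807.428
  South: (13451/42747)²·(1−479/13451)·4720000000/479 = 940928.7
  North: (16588/42747)²·(1−587/16588)·544000000/587 = 134614.14
  → Var(ȳ_str) = 1.1494233 × 10^6.
Var(ȳ_srs) = (1 − 3724/42747)·3445000000/3724 = 844490.11.
deff = (1.1494233 × 10^6) / 844490.11 = 1.3611.

1.3611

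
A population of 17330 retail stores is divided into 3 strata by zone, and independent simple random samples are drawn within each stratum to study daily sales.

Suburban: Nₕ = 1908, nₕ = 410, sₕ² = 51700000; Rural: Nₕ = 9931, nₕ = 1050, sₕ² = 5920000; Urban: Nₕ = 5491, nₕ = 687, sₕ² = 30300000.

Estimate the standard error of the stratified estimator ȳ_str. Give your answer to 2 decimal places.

82.03

Var(ȳ_str) = Σₕ Wₕ²(1 − fₕ)sₕ²/nₕ with Wₕ = Nₕ/N, N = 17330.
Suburban: Wₕ = 0.11009810; term = 0.11009810²·(1 − 0.21488470)·51700000/410 = 1200.0511.
Rural: Wₕ = 0.57305251; term = 0.57305251²·(1 − 0.10572953)·5920000/1050 = 1655.7323.
Urban: Wₕ = 0.31684939; term = 0.31684939²·(1 − 0.12511382)·30300000/687 = 3873.8536.
Sum = 6729.637.
SE = √(6729.637) = 82.03.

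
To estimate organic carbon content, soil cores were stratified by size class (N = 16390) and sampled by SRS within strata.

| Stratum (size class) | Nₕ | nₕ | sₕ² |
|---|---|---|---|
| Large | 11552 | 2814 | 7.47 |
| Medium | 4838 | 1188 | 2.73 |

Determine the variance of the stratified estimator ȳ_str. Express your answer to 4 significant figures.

0.001149

Var(ȳ_str) = Σₕ Wₕ²(1 − fₕ)sₕ²/nₕ with Wₕ = Nₕ/N, N = 16390.
Large: Wₕ = 0.70482001; term = 0.70482001²·(1 − 0.24359418)·7.47/2814 = 9.9748833 × 10^-4.
Medium: Wₕ = 0.29517999; term = 0.29517999²·(1 − 0.24555601)·2.73/1188 = 1.5105915 × 10^-4.
Sum = 0.0011485475.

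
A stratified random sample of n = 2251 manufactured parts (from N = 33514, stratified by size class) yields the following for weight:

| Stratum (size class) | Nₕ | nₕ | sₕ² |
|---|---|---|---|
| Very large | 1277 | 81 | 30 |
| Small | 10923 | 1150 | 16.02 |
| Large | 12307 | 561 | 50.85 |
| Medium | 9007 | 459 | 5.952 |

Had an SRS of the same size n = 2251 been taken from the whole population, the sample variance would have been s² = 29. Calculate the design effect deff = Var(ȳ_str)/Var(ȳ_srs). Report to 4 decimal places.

1.1968

Var(ȳ_str) = Σ Wₕ²(1−fₕ)sₕ²/nₕ with Wₕ = Nₕ/33514:
  Very large: (1277/33514)²·(1−81/1277)·30/81 = 5.0362326 × 10^-4
  Small: (10923/33514)²·(1−1150/10923)·16.02/1150 = 0.0013239817
  Large: (12307/33514)²·(1−561/12307)·50.85/561 = 0.011665887
  Medium: (9007/33514)²·(1−459/9007)·5.952/459 = 8.8887846 × 10^-4
  → Var(ȳ_str) = 0.01438237.
Var(ȳ_srs) = (1 − 2251/33514)·29/2251 = 0.012017853.
deff = 0.01438237 / 0.012017853 = 1.1968.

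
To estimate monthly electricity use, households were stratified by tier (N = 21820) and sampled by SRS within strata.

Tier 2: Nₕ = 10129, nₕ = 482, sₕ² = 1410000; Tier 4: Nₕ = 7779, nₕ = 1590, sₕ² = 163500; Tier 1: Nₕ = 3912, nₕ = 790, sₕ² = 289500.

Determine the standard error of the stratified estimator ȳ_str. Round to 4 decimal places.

24.9033

Var(ȳ_str) = Σₕ Wₕ²(1 − fₕ)sₕ²/nₕ with Wₕ = Nₕ/N, N = 21820.
Tier 2: Wₕ = 0.46420715; term = 0.46420715²·(1 − 0.04758614)·1410000/482 = 600.37339.
Tier 4: Wₕ = 0.35650779; term = 0.35650779²·(1 − 0.20439645)·163500/1590 = 10.398134.
Tier 1: Wₕ = 0.17928506; term = 0.17928506²·(1 − 0.20194274)·289500/790 = 9.4003436.
Sum = 620.17187.
SE = √(620.17187) = 24.9033.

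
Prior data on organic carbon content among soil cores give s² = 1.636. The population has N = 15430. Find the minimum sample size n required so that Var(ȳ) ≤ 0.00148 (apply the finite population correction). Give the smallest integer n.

1032

Without fpc, n₀ = s²/D = 1.636/0.00148 = 1105.4054.
With fpc, (1 − n/N)·s²/n ≤ D requires n ≥ n₀/(1 + n₀/N) = 1105.4054/(1 + 1105.4054/15430) = 1031.5081.
Rounding up, n = 1032.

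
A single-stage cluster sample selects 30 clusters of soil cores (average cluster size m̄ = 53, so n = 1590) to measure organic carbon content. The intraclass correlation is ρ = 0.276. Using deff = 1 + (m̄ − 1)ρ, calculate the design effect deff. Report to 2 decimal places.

15.35

deff = 1 + (53 − 1)·0.276 = 1 + 14.352 = 15.352.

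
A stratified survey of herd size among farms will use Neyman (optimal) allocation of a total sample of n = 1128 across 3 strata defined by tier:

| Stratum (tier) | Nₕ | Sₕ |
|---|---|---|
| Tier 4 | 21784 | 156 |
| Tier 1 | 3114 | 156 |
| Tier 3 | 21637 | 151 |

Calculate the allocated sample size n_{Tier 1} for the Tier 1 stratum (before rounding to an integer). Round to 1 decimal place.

76.6

Neyman allocation: nₕ = n·NₕSₕ / Σⱼ NⱼSⱼ.
Σ NⱼSⱼ = 21784·156 + 3114·156 + 21637·151 = 7.151275 × 10^6.
n_{Tier 1} = 1128·3114·156 / (7.151275 × 10^6) = 76.6.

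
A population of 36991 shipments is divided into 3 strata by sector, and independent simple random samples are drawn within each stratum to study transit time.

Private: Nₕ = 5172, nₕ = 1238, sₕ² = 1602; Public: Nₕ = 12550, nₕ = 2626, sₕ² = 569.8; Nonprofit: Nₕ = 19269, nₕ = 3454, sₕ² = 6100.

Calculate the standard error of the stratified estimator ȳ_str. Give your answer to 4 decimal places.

0.6575

Var(ȳ_str) = Σₕ Wₕ²(1 − fₕ)sₕ²/nₕ with Wₕ = Nₕ/N, N = 36991.
Private: Wₕ = 0.13981779; term = 0.13981779²·(1 − 0.23936582)·1602/1238 = 0.019241663.
Public: Wₕ = 0.33927171; term = 0.33927171²·(1 − 0.20924303)·569.8/2626 = 0.019749953.
Nonprofit: Wₕ = 0.52091049; term = 0.52091049²·(1 − 0.17925165)·6100/3454 = 0.39331792.
Sum = 0.43230954.
SE = √(0.43230954) = 0.6575.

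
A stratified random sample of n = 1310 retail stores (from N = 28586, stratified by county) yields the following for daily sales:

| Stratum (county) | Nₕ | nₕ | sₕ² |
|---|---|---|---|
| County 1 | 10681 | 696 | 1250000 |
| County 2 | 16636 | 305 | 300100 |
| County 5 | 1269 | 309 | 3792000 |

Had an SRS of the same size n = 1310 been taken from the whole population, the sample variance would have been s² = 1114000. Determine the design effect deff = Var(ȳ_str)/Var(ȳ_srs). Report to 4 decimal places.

0.7146

Var(ȳ_str) = Σ Wₕ²(1−fₕ)sₕ²/nₕ with Wₕ = Nₕ/28586:
  County 1: (10681/28586)²·(1−696/10681)·1250000/696 = 234.39804
  County 2: (16636/28586)²·(1−305/16636)·300100/305 = 327.13052
  County 5: (1269/28586)²·(1−309/1269)·3792000/309 = 18.295148
  → Var(ȳ_str) = 579.82371.
Var(ȳ_srs) = (1 − 1310/28586)·1114000/1310 = 811.41155.
deff = 579.82371 / 811.41155 = 0.7146.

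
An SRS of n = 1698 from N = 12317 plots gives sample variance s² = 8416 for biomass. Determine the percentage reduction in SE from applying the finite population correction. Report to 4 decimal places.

7.1484

f = n/N = 1698/12317 = 0.13785824.
SE_no-fpc = √(s²/n) = 2.2263017; SE_fpc = √((1−f)s²/n) = 2.0671565.
Ratio = √(1−f) = 0.92851589. Reduction = 100·(1 − 0.92851589) = 7.1484%.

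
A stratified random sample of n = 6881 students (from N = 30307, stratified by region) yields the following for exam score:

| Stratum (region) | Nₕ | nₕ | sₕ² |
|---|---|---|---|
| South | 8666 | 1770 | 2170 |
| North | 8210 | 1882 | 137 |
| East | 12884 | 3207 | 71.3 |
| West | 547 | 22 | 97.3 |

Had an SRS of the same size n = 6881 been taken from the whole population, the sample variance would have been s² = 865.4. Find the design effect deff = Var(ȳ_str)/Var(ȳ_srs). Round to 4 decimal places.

Var(ȳ_str) = Σ Wₕ²(1−fₕ)sₕ²/nₕ with Wₕ = Nₕ/30307:
  South: (8666/30307)²·(1−1770/8666)·2170/1770 = 0.07976576
  North: (8210/30307)²·(1−1882/8210)·137/1882 = 0.0041174153
  East: (12884/30307)²·(1−3207/12884)·71.3/3207 = 0.0030178394
  West: (547/30307)²·(1−22/547)·97.3/22 = 0.001382773
  → Var(ȳ_str) = 0.088283788.
Var(ȳ_srs) = (1 − 6881/30307)·865.4/6881 = 0.097212144.
deff = 0.088283788 / 0.097212144 = 0.9082.

0.9082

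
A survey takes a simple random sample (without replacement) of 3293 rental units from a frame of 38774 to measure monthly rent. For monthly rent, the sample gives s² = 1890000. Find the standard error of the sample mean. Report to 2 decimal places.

22.92

Under SRS without replacement, Var(ȳ) = (1 − f)·s²/n with f = n/N = 3293/38774 = 0.08492804.
Var(ȳ) = (1 − 0.08492804)·1890000/3293 = 0.91507196·573.94473 = 525.20073.
SE(ȳ) = √(525.20073) = 22.92.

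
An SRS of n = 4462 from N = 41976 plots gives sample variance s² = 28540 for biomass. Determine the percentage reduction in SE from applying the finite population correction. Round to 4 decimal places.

5.4642

f = n/N = 4462/41976 = 0.10629884.
SE_no-fpc = √(s²/n) = 2.5290779; SE_fpc = √((1−f)s²/n) = 2.3908832.
Ratio = √(1−f) = 0.94535769. Reduction = 100·(1 − 0.94535769) = 5.4642%.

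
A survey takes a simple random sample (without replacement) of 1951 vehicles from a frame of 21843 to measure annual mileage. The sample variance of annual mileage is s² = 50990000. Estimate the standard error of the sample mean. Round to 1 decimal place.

Under SRS without replacement, Var(ȳ) = (1 − f)·s²/n with f = n/N = 1951/21843 = 0.08931923.
Var(ȳ) = (1 − 0.08931923)·50990000/1951 = 0.91068077·26135.315 = 23800.929.
SE(ȳ) = √(23800.929) = 154.3.

154.3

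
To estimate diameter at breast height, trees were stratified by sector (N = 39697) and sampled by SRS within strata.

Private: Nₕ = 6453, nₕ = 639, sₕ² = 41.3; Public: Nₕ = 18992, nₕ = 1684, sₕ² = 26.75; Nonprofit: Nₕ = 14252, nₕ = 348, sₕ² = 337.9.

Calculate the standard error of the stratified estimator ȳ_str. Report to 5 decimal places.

0.35630

Var(ȳ_str) = Σₕ Wₕ²(1 − fₕ)sₕ²/nₕ with Wₕ = Nₕ/N, N = 39697.
Private: Wₕ = 0.16255636; term = 0.16255636²·(1 − 0.09902371)·41.3/639 = 0.0015387587.
Public: Wₕ = 0.47842406; term = 0.47842406²·(1 − 0.08866891)·26.75/1684 = 0.0033134766.
Nonprofit: Wₕ = 0.35901957; term = 0.35901957²·(1 − 0.02441763)·337.9/348 = 0.12209817.
Sum = 0.12695041.
SE = √(0.12695041) = 0.35630.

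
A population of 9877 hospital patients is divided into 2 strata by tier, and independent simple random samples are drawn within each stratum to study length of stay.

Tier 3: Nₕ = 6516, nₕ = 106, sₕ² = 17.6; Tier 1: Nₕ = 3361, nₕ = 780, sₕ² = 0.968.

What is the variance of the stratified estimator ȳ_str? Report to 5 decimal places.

0.07120

Var(ȳ_str) = Σₕ Wₕ²(1 − fₕ)sₕ²/nₕ with Wₕ = Nₕ/N, N = 9877.
Tier 3: Wₕ = 0.65971449; term = 0.65971449²·(1 − 0.01626765)·17.6/106 = 0.071087919.
Tier 1: Wₕ = 0.34028551; term = 0.34028551²·(1 − 0.23207379)·0.968/780 = 1.1035377 × 10^-4.
Sum = 0.071198273.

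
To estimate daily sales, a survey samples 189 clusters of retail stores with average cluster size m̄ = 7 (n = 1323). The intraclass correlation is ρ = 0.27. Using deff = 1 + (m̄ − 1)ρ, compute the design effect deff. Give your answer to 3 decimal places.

2.620

deff = 1 + (7 − 1)·0.27 = 1 + 1.62 = 2.62.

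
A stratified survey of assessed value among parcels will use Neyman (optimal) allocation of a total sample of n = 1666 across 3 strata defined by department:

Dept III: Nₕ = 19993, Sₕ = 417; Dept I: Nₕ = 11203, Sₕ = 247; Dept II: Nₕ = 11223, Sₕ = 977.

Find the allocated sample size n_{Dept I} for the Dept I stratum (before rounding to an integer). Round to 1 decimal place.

208.9

Neyman allocation: nₕ = n·NₕSₕ / Σⱼ NⱼSⱼ.
Σ NⱼSⱼ = 19993·417 + 11203·247 + 11223·977 = 2.2069093 × 10^7.
n_{Dept I} = 1666·11203·247 / (2.2069093 × 10^7) = 208.9.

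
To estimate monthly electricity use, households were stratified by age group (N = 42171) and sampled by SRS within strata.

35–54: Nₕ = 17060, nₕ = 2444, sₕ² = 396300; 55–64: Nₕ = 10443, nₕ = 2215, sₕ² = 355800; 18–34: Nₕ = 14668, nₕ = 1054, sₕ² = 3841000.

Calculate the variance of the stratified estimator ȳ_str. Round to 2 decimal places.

Var(ȳ_str) = Σₕ Wₕ²(1 − fₕ)sₕ²/nₕ with Wₕ = Nₕ/N, N = 42171.
35–54: Wₕ = 0.40454341; term = 0.40454341²·(1 − 0.14325909)·396300/2444 = 22.735402.
55–64: Wₕ = 0.24763463; term = 0.24763463²·(1 − 0.21210380)·355800/2215 = 7.7611124.
18–34: Wₕ = 0.34782196; term = 0.34782196²·(1 − 0.07185710)·3841000/1054 = 409.1971.
Sum = 439.69361.

439.69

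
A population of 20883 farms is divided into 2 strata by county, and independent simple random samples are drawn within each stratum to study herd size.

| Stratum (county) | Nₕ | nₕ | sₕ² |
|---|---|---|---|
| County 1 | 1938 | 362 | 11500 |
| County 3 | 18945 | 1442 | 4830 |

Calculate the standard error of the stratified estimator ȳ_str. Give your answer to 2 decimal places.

Var(ȳ_str) = Σₕ Wₕ²(1 − fₕ)sₕ²/nₕ with Wₕ = Nₕ/N, N = 20883.
County 1: Wₕ = 0.09280276; term = 0.09280276²·(1 − 0.18679051)·11500/362 = 0.22249153.
County 3: Wₕ = 0.90719724; term = 0.90719724²·(1 − 0.07611507)·4830/1442 = 2.546849.
Sum = 2.7693405.
SE = √(2.7693405) = 1.66.

1.66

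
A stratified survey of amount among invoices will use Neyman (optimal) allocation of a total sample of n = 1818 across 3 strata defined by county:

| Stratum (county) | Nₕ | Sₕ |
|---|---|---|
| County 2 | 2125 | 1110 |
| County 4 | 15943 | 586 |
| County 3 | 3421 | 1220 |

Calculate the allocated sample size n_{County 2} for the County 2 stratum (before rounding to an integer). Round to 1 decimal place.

Neyman allocation: nₕ = n·NₕSₕ / Σⱼ NⱼSⱼ.
Σ NⱼSⱼ = 2125·1110 + 15943·586 + 3421·1220 = 1.5874968 × 10^7.
n_{County 2} = 1818·2125·1110 / (1.5874968 × 10^7) = 270.1.

270.1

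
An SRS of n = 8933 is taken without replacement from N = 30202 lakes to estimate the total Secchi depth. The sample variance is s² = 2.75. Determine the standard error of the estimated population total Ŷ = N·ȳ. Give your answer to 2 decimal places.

Var(Ŷ) = N²·Var(ȳ) = N²·(1 − n/N)·s²/n.
f = 8933/30202 = 0.29577511; Var(ȳ) = 0.70422489·2.75/8933 = 2.1679374 × 10^-4.
Var(Ŷ) = 30202² · (2.1679374 × 10^-4) = 197750.75.
SE(Ŷ) = √(197750.75) = 444.69.

444.69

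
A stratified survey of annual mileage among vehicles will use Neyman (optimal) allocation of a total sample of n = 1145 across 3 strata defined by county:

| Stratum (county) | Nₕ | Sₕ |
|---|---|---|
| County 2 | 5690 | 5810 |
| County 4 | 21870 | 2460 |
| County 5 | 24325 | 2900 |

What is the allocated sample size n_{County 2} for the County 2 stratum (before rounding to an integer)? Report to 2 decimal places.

Neyman allocation: nₕ = n·NₕSₕ / Σⱼ NⱼSⱼ.
Σ NⱼSⱼ = 5690·5810 + 21870·2460 + 24325·2900 = 1.574016 × 10^8.
n_{County 2} = 1145·5690·5810 / (1.574016 × 10^8) = 240.48.

240.48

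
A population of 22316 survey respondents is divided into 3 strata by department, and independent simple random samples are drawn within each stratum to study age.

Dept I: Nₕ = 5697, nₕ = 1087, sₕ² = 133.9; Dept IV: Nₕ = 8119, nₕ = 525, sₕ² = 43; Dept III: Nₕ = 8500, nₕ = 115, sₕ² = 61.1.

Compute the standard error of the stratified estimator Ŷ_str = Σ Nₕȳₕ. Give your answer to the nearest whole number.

6794

Var(Ŷ_str) = Σₕ Nₕ²(1 − fₕ)sₕ²/nₕ.
Dept I: 5697²·(1 − 1087/5697)·133.9/1087 = 3.235178 × 10^6.
Dept IV: 8119²·(1 − 525/8119)·43/525 = 5.0498943 × 10^6.
Dept III: 8500²·(1 − 115/8500)·61.1/115 = 3.7867389 × 10^7.
Sum = 4.6152461 × 10^7.
SE = √(4.6152461 × 10^7) = 6794.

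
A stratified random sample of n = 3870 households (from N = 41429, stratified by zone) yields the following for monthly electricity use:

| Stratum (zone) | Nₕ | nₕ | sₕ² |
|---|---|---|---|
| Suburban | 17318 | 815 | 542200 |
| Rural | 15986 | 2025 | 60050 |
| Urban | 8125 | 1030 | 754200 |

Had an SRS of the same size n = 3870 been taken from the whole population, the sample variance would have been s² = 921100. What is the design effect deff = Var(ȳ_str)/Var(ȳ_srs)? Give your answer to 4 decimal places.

0.6452

Var(ȳ_str) = Σ Wₕ²(1−fₕ)sₕ²/nₕ with Wₕ = Nₕ/41429:
  Suburban: (17318/41429)²·(1−815/17318)·542200/815 = 110.77803
  Rural: (15986/41429)²·(1−2025/15986)·60050/2025 = 3.8559857
  Urban: (8125/41429)²·(1−1030/8125)·754200/1030 = 24.593264
  → Var(ȳ_str) = 139.22728.
Var(ȳ_srs) = (1 − 3870/41429)·921100/3870 = 215.77712.
deff = 139.22728 / 215.77712 = 0.6452.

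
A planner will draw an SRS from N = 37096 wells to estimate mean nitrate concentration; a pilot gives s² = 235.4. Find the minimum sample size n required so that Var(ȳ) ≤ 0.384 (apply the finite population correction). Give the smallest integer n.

Without fpc, n₀ = s²/D = 235.4/0.384 = 613.0208.
With fpc, (1 − n/N)·s²/n ≤ D requires n ≥ n₀/(1 + n₀/N) = 613.0208/(1 + 613.0208/37096) = 603.0552.
Rounding up, n = 604.

604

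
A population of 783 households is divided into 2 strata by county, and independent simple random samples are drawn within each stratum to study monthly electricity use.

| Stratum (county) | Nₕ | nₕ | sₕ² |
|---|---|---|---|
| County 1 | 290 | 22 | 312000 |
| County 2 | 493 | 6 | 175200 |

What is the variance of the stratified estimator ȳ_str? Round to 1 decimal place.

Var(ȳ_str) = Σₕ Wₕ²(1 − fₕ)sₕ²/nₕ with Wₕ = Nₕ/N, N = 783.
County 1: Wₕ = 0.37037037; term = 0.37037037²·(1 − 0.07586207)·312000/22 = 1797.7992.
County 2: Wₕ = 0.62962963; term = 0.62962963²·(1 − 0.01217039)·175200/6 = 11434.975.
Sum = 13232.774.

13232.8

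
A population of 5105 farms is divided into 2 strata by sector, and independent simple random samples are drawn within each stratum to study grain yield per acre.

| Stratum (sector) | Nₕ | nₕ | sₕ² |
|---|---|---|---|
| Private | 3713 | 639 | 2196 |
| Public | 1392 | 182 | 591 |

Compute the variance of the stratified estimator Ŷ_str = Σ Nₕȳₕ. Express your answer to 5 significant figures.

Var(Ŷ_str) = Σₕ Nₕ²(1 − fₕ)sₕ²/nₕ.
Private: 3713²·(1 − 639/3713)·2196/639 = 3.922476 × 10^7.
Public: 1392²·(1 − 182/1392)·591/182 = 5.4694127 × 10^6.
Sum = 4.4694173 × 10^7.

4.4694 × 10^7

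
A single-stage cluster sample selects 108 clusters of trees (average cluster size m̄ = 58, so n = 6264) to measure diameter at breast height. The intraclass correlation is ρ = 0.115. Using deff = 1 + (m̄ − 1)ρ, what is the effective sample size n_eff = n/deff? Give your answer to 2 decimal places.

deff = 1 + (58 − 1)·0.115 = 1 + 6.555 = 7.555.
n_eff = 6264 / 7.555 = 829.12.

829.12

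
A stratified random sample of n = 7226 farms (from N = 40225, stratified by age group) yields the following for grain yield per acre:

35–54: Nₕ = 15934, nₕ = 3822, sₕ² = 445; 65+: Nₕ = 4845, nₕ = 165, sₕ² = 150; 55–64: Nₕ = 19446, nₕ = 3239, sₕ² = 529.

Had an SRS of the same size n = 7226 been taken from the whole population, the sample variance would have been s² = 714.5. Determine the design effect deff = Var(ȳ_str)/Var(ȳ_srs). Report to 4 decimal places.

0.7204

Var(ȳ_str) = Σ Wₕ²(1−fₕ)sₕ²/nₕ with Wₕ = Nₕ/40225:
  35–54: (15934/40225)²·(1−3822/15934)·445/3822 = 0.013887303
  65+: (4845/40225)²·(1−165/4845)·150/165 = 0.012739572
  55–64: (19446/40225)²·(1−3239/19446)·529/3239 = 0.031811601
  → Var(ȳ_str) = 0.058438476.
Var(ȳ_srs) = (1 − 7226/40225)·714.5/7226 = 0.081116462.
deff = 0.058438476 / 0.081116462 = 0.7204.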